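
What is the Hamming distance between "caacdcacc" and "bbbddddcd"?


Comparing "caacdcacc" and "bbbddddcd" position by position:
  Position 0: 'c' vs 'b' => differ
  Position 1: 'a' vs 'b' => differ
  Position 2: 'a' vs 'b' => differ
  Position 3: 'c' vs 'd' => differ
  Position 4: 'd' vs 'd' => same
  Position 5: 'c' vs 'd' => differ
  Position 6: 'a' vs 'd' => differ
  Position 7: 'c' vs 'c' => same
  Position 8: 'c' vs 'd' => differ
Total differences (Hamming distance): 7

7


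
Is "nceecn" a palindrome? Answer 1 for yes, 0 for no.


Input: nceecn
Reversed: nceecn
  Compare pos 0 ('n') with pos 5 ('n'): match
  Compare pos 1 ('c') with pos 4 ('c'): match
  Compare pos 2 ('e') with pos 3 ('e'): match
Result: palindrome

1


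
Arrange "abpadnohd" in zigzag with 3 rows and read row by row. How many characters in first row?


Zigzag "abpadnohd" into 3 rows:
Placing characters:
  'a' => row 0
  'b' => row 1
  'p' => row 2
  'a' => row 1
  'd' => row 0
  'n' => row 1
  'o' => row 2
  'h' => row 1
  'd' => row 0
Rows:
  Row 0: "add"
  Row 1: "banh"
  Row 2: "po"
First row length: 3

3


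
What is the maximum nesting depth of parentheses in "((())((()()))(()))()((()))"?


Input: "((())((()()))(()))()((()))"
Tracking depth:
  Position 0 '(': depth becomes 1
  Position 1 '(': depth becomes 2
  Position 2 '(': depth becomes 3
  Position 3 ')': depth becomes 2
  Position 4 ')': depth becomes 1
  Position 5 '(': depth becomes 2
  Position 6 '(': depth becomes 3
  Position 7 '(': depth becomes 4
  Position 8 ')': depth becomes 3
  Position 9 '(': depth becomes 4
  Position 10 ')': depth becomes 3
  Position 11 ')': depth becomes 2
  Position 12 ')': depth becomes 1
  Position 13 '(': depth becomes 2
  Position 14 '(': depth becomes 3
  Position 15 ')': depth becomes 2
  Position 16 ')': depth becomes 1
  Position 17 ')': depth becomes 0
  Position 18 '(': depth becomes 1
  Position 19 ')': depth becomes 0
  Position 20 '(': depth becomes 1
  Position 21 '(': depth becomes 2
  Position 22 '(': depth becomes 3
  Position 23 ')': depth becomes 2
  Position 24 ')': depth becomes 1
  Position 25 ')': depth becomes 0
Maximum depth reached: 4

4


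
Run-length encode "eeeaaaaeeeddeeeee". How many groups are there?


Input: eeeaaaaeeeddeeeee
Scanning for consecutive runs:
  Group 1: 'e' x 3 (positions 0-2)
  Group 2: 'a' x 4 (positions 3-6)
  Group 3: 'e' x 3 (positions 7-9)
  Group 4: 'd' x 2 (positions 10-11)
  Group 5: 'e' x 5 (positions 12-16)
Total groups: 5

5


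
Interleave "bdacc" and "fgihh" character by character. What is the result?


Interleaving "bdacc" and "fgihh":
  Position 0: 'b' from first, 'f' from second => "bf"
  Position 1: 'd' from first, 'g' from second => "dg"
  Position 2: 'a' from first, 'i' from second => "ai"
  Position 3: 'c' from first, 'h' from second => "ch"
  Position 4: 'c' from first, 'h' from second => "ch"
Result: bfdgaichch

bfdgaichch


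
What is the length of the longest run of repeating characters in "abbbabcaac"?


Input: "abbbabcaac"
Scanning for longest run:
  Position 1 ('b'): new char, reset run to 1
  Position 2 ('b'): continues run of 'b', length=2
  Position 3 ('b'): continues run of 'b', length=3
  Position 4 ('a'): new char, reset run to 1
  Position 5 ('b'): new char, reset run to 1
  Position 6 ('c'): new char, reset run to 1
  Position 7 ('a'): new char, reset run to 1
  Position 8 ('a'): continues run of 'a', length=2
  Position 9 ('c'): new char, reset run to 1
Longest run: 'b' with length 3

3


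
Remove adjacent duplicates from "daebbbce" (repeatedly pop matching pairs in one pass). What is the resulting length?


Input: daebbbce
Stack-based adjacent duplicate removal:
  Read 'd': push. Stack: d
  Read 'a': push. Stack: da
  Read 'e': push. Stack: dae
  Read 'b': push. Stack: daeb
  Read 'b': matches stack top 'b' => pop. Stack: dae
  Read 'b': push. Stack: daeb
  Read 'c': push. Stack: daebc
  Read 'e': push. Stack: daebce
Final stack: "daebce" (length 6)

6


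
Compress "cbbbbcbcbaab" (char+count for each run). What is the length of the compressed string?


Input: cbbbbcbcbaab
Runs:
  'c' x 1 => "c1"
  'b' x 4 => "b4"
  'c' x 1 => "c1"
  'b' x 1 => "b1"
  'c' x 1 => "c1"
  'b' x 1 => "b1"
  'a' x 2 => "a2"
  'b' x 1 => "b1"
Compressed: "c1b4c1b1c1b1a2b1"
Compressed length: 16

16


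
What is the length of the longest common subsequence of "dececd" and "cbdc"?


LCS of "dececd" and "cbdc"
DP table:
           c    b    d    c
      0    0    0    0    0
  d   0    0    0    1    1
  e   0    0    0    1    1
  c   0    1    1    1    2
  e   0    1    1    1    2
  c   0    1    1    1    2
  d   0    1    1    2    2
LCS length = dp[6][4] = 2

2


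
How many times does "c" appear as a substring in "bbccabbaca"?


Searching for "c" in "bbccabbaca"
Scanning each position:
  Position 0: "b" => no
  Position 1: "b" => no
  Position 2: "c" => MATCH
  Position 3: "c" => MATCH
  Position 4: "a" => no
  Position 5: "b" => no
  Position 6: "b" => no
  Position 7: "a" => no
  Position 8: "c" => MATCH
  Position 9: "a" => no
Total occurrences: 3

3


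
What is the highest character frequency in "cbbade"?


Input: cbbade
Character counts:
  'a': 1
  'b': 2
  'c': 1
  'd': 1
  'e': 1
Maximum frequency: 2

2


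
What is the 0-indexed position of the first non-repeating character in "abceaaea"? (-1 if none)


Input: abceaaea
Character frequencies:
  'a': 4
  'b': 1
  'c': 1
  'e': 2
Scanning left to right for freq == 1:
  Position 0 ('a'): freq=4, skip
  Position 1 ('b'): unique! => answer = 1

1


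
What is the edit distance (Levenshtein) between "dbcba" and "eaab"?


Computing edit distance: "dbcba" -> "eaab"
DP table:
           e    a    a    b
      0    1    2    3    4
  d   1    1    2    3    4
  b   2    2    2    3    3
  c   3    3    3    3    4
  b   4    4    4    4    3
  a   5    5    4    4    4
Edit distance = dp[5][4] = 4

4


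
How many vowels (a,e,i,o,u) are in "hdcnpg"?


Input: hdcnpg
Checking each character:
  'h' at position 0: consonant
  'd' at position 1: consonant
  'c' at position 2: consonant
  'n' at position 3: consonant
  'p' at position 4: consonant
  'g' at position 5: consonant
Total vowels: 0

0


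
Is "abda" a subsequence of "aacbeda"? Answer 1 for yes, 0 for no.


Check if "abda" is a subsequence of "aacbeda"
Greedy scan:
  Position 0 ('a'): matches sub[0] = 'a'
  Position 1 ('a'): no match needed
  Position 2 ('c'): no match needed
  Position 3 ('b'): matches sub[1] = 'b'
  Position 4 ('e'): no match needed
  Position 5 ('d'): matches sub[2] = 'd'
  Position 6 ('a'): matches sub[3] = 'a'
All 4 characters matched => is a subsequence

1


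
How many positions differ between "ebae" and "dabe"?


Comparing "ebae" and "dabe" position by position:
  Position 0: 'e' vs 'd' => DIFFER
  Position 1: 'b' vs 'a' => DIFFER
  Position 2: 'a' vs 'b' => DIFFER
  Position 3: 'e' vs 'e' => same
Positions that differ: 3

3


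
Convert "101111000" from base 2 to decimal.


Input: "101111000" in base 2
Positional expansion:
  Digit '1' (value 1) x 2^8 = 256
  Digit '0' (value 0) x 2^7 = 0
  Digit '1' (value 1) x 2^6 = 64
  Digit '1' (value 1) x 2^5 = 32
  Digit '1' (value 1) x 2^4 = 16
  Digit '1' (value 1) x 2^3 = 8
  Digit '0' (value 0) x 2^2 = 0
  Digit '0' (value 0) x 2^1 = 0
  Digit '0' (value 0) x 2^0 = 0
Sum = 376

376


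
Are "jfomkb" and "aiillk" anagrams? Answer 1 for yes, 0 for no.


Strings: "jfomkb", "aiillk"
Sorted first:  bfjkmo
Sorted second: aiikll
Differ at position 0: 'b' vs 'a' => not anagrams

0


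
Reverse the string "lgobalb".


Input: lgobalb
Reading characters right to left:
  Position 6: 'b'
  Position 5: 'l'
  Position 4: 'a'
  Position 3: 'b'
  Position 2: 'o'
  Position 1: 'g'
  Position 0: 'l'
Reversed: blabogl

blabogl


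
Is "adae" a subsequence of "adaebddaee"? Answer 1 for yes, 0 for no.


Check if "adae" is a subsequence of "adaebddaee"
Greedy scan:
  Position 0 ('a'): matches sub[0] = 'a'
  Position 1 ('d'): matches sub[1] = 'd'
  Position 2 ('a'): matches sub[2] = 'a'
  Position 3 ('e'): matches sub[3] = 'e'
  Position 4 ('b'): no match needed
  Position 5 ('d'): no match needed
  Position 6 ('d'): no match needed
  Position 7 ('a'): no match needed
  Position 8 ('e'): no match needed
  Position 9 ('e'): no match needed
All 4 characters matched => is a subsequence

1


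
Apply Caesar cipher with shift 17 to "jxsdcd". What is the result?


Caesar cipher: shift "jxsdcd" by 17
  'j' (pos 9) + 17 = pos 0 = 'a'
  'x' (pos 23) + 17 = pos 14 = 'o'
  's' (pos 18) + 17 = pos 9 = 'j'
  'd' (pos 3) + 17 = pos 20 = 'u'
  'c' (pos 2) + 17 = pos 19 = 't'
  'd' (pos 3) + 17 = pos 20 = 'u'
Result: aojutu

aojutu


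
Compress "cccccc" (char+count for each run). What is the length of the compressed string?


Input: cccccc
Runs:
  'c' x 6 => "c6"
Compressed: "c6"
Compressed length: 2

2


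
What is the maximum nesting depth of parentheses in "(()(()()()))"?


Input: "(()(()()()))"
Tracking depth:
  Position 0 '(': depth becomes 1
  Position 1 '(': depth becomes 2
  Position 2 ')': depth becomes 1
  Position 3 '(': depth becomes 2
  Position 4 '(': depth becomes 3
  Position 5 ')': depth becomes 2
  Position 6 '(': depth becomes 3
  Position 7 ')': depth becomes 2
  Position 8 '(': depth becomes 3
  Position 9 ')': depth becomes 2
  Position 10 ')': depth becomes 1
  Position 11 ')': depth becomes 0
Maximum depth reached: 3

3


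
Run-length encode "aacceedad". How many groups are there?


Input: aacceedad
Scanning for consecutive runs:
  Group 1: 'a' x 2 (positions 0-1)
  Group 2: 'c' x 2 (positions 2-3)
  Group 3: 'e' x 2 (positions 4-5)
  Group 4: 'd' x 1 (positions 6-6)
  Group 5: 'a' x 1 (positions 7-7)
  Group 6: 'd' x 1 (positions 8-8)
Total groups: 6

6


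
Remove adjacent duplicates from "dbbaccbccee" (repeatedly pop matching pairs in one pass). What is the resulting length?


Input: dbbaccbccee
Stack-based adjacent duplicate removal:
  Read 'd': push. Stack: d
  Read 'b': push. Stack: db
  Read 'b': matches stack top 'b' => pop. Stack: d
  Read 'a': push. Stack: da
  Read 'c': push. Stack: dac
  Read 'c': matches stack top 'c' => pop. Stack: da
  Read 'b': push. Stack: dab
  Read 'c': push. Stack: dabc
  Read 'c': matches stack top 'c' => pop. Stack: dab
  Read 'e': push. Stack: dabe
  Read 'e': matches stack top 'e' => pop. Stack: dab
Final stack: "dab" (length 3)

3


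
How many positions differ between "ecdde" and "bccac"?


Comparing "ecdde" and "bccac" position by position:
  Position 0: 'e' vs 'b' => DIFFER
  Position 1: 'c' vs 'c' => same
  Position 2: 'd' vs 'c' => DIFFER
  Position 3: 'd' vs 'a' => DIFFER
  Position 4: 'e' vs 'c' => DIFFER
Positions that differ: 4

4


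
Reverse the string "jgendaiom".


Input: jgendaiom
Reading characters right to left:
  Position 8: 'm'
  Position 7: 'o'
  Position 6: 'i'
  Position 5: 'a'
  Position 4: 'd'
  Position 3: 'n'
  Position 2: 'e'
  Position 1: 'g'
  Position 0: 'j'
Reversed: moiadnegj

moiadnegj


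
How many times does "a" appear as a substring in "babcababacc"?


Searching for "a" in "babcababacc"
Scanning each position:
  Position 0: "b" => no
  Position 1: "a" => MATCH
  Position 2: "b" => no
  Position 3: "c" => no
  Position 4: "a" => MATCH
  Position 5: "b" => no
  Position 6: "a" => MATCH
  Position 7: "b" => no
  Position 8: "a" => MATCH
  Position 9: "c" => no
  Position 10: "c" => no
Total occurrences: 4

4


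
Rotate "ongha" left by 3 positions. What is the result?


Input: "ongha", rotate left by 3
First 3 characters: "ong"
Remaining characters: "ha"
Concatenate remaining + first: "ha" + "ong" = "haong"

haong


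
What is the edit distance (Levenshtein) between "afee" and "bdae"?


Computing edit distance: "afee" -> "bdae"
DP table:
           b    d    a    e
      0    1    2    3    4
  a   1    1    2    2    3
  f   2    2    2    3    3
  e   3    3    3    3    3
  e   4    4    4    4    3
Edit distance = dp[4][4] = 3

3


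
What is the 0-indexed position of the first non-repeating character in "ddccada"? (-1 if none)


Input: ddccada
Character frequencies:
  'a': 2
  'c': 2
  'd': 3
Scanning left to right for freq == 1:
  Position 0 ('d'): freq=3, skip
  Position 1 ('d'): freq=3, skip
  Position 2 ('c'): freq=2, skip
  Position 3 ('c'): freq=2, skip
  Position 4 ('a'): freq=2, skip
  Position 5 ('d'): freq=3, skip
  Position 6 ('a'): freq=2, skip
  No unique character found => answer = -1

-1


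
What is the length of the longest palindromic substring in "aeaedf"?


Input: "aeaedf"
Checking substrings for palindromes:
  [0:3] "aea" (len 3) => palindrome
  [1:4] "eae" (len 3) => palindrome
Longest palindromic substring: "aea" with length 3

3


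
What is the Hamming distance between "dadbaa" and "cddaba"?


Comparing "dadbaa" and "cddaba" position by position:
  Position 0: 'd' vs 'c' => differ
  Position 1: 'a' vs 'd' => differ
  Position 2: 'd' vs 'd' => same
  Position 3: 'b' vs 'a' => differ
  Position 4: 'a' vs 'b' => differ
  Position 5: 'a' vs 'a' => same
Total differences (Hamming distance): 4

4


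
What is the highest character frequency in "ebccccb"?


Input: ebccccb
Character counts:
  'b': 2
  'c': 4
  'e': 1
Maximum frequency: 4

4


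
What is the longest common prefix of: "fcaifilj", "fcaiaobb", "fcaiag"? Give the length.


Words: fcaifilj, fcaiaobb, fcaiag
  Position 0: all 'f' => match
  Position 1: all 'c' => match
  Position 2: all 'a' => match
  Position 3: all 'i' => match
  Position 4: ('f', 'a', 'a') => mismatch, stop
LCP = "fcai" (length 4)

4


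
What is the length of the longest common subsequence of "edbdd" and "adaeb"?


LCS of "edbdd" and "adaeb"
DP table:
           a    d    a    e    b
      0    0    0    0    0    0
  e   0    0    0    0    1    1
  d   0    0    1    1    1    1
  b   0    0    1    1    1    2
  d   0    0    1    1    1    2
  d   0    0    1    1    1    2
LCS length = dp[5][5] = 2

2


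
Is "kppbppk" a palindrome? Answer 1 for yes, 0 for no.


Input: kppbppk
Reversed: kppbppk
  Compare pos 0 ('k') with pos 6 ('k'): match
  Compare pos 1 ('p') with pos 5 ('p'): match
  Compare pos 2 ('p') with pos 4 ('p'): match
Result: palindrome

1


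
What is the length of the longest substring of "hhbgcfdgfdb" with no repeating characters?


Input: "hhbgcfdgfdb"
Sliding window (track last position of each char):
  Position 0 ('h'): window [0,0] length 1 -- new best
  Position 1 ('h'): repeat (last at 0), move window start to 1
  Position 1 ('h'): window [1,1] length 1
  Position 2 ('b'): window [1,2] length 2 -- new best
  Position 3 ('g'): window [1,3] length 3 -- new best
  Position 4 ('c'): window [1,4] length 4 -- new best
  Position 5 ('f'): window [1,5] length 5 -- new best
  Position 6 ('d'): window [1,6] length 6 -- new best
  Position 7 ('g'): repeat (last at 3), move window start to 4
  Position 7 ('g'): window [4,7] length 4
  Position 8 ('f'): repeat (last at 5), move window start to 6
  Position 8 ('f'): window [6,8] length 3
  Position 9 ('d'): repeat (last at 6), move window start to 7
  Position 9 ('d'): window [7,9] length 3
  Position 10 ('b'): window [7,10] length 4
Longest substring with no repeats: "hbgcfd" with length 6

6


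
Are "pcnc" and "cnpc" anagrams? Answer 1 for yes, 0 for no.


Strings: "pcnc", "cnpc"
Sorted first:  ccnp
Sorted second: ccnp
Sorted forms match => anagrams

1


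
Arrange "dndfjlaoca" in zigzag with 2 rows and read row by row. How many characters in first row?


Zigzag "dndfjlaoca" into 2 rows:
Placing characters:
  'd' => row 0
  'n' => row 1
  'd' => row 0
  'f' => row 1
  'j' => row 0
  'l' => row 1
  'a' => row 0
  'o' => row 1
  'c' => row 0
  'a' => row 1
Rows:
  Row 0: "ddjac"
  Row 1: "nfloa"
First row length: 5

5


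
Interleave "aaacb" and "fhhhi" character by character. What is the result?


Interleaving "aaacb" and "fhhhi":
  Position 0: 'a' from first, 'f' from second => "af"
  Position 1: 'a' from first, 'h' from second => "ah"
  Position 2: 'a' from first, 'h' from second => "ah"
  Position 3: 'c' from first, 'h' from second => "ch"
  Position 4: 'b' from first, 'i' from second => "bi"
Result: afahahchbi

afahahchbi


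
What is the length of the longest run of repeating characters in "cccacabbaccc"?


Input: "cccacabbaccc"
Scanning for longest run:
  Position 1 ('c'): continues run of 'c', length=2
  Position 2 ('c'): continues run of 'c', length=3
  Position 3 ('a'): new char, reset run to 1
  Position 4 ('c'): new char, reset run to 1
  Position 5 ('a'): new char, reset run to 1
  Position 6 ('b'): new char, reset run to 1
  Position 7 ('b'): continues run of 'b', length=2
  Position 8 ('a'): new char, reset run to 1
  Position 9 ('c'): new char, reset run to 1
  Position 10 ('c'): continues run of 'c', length=2
  Position 11 ('c'): continues run of 'c', length=3
Longest run: 'c' with length 3

3


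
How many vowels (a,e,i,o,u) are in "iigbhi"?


Input: iigbhi
Checking each character:
  'i' at position 0: vowel (running total: 1)
  'i' at position 1: vowel (running total: 2)
  'g' at position 2: consonant
  'b' at position 3: consonant
  'h' at position 4: consonant
  'i' at position 5: vowel (running total: 3)
Total vowels: 3

3


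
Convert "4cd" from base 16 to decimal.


Input: "4cd" in base 16
Positional expansion:
  Digit '4' (value 4) x 16^2 = 1024
  Digit 'c' (value 12) x 16^1 = 192
  Digit 'd' (value 13) x 16^0 = 13
Sum = 1229

1229


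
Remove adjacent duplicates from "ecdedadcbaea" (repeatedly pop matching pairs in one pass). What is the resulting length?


Input: ecdedadcbaea
Stack-based adjacent duplicate removal:
  Read 'e': push. Stack: e
  Read 'c': push. Stack: ec
  Read 'd': push. Stack: ecd
  Read 'e': push. Stack: ecde
  Read 'd': push. Stack: ecded
  Read 'a': push. Stack: ecdeda
  Read 'd': push. Stack: ecdedad
  Read 'c': push. Stack: ecdedadc
  Read 'b': push. Stack: ecdedadcb
  Read 'a': push. Stack: ecdedadcba
  Read 'e': push. Stack: ecdedadcbae
  Read 'a': push. Stack: ecdedadcbaea
Final stack: "ecdedadcbaea" (length 12)

12


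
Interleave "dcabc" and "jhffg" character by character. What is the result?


Interleaving "dcabc" and "jhffg":
  Position 0: 'd' from first, 'j' from second => "dj"
  Position 1: 'c' from first, 'h' from second => "ch"
  Position 2: 'a' from first, 'f' from second => "af"
  Position 3: 'b' from first, 'f' from second => "bf"
  Position 4: 'c' from first, 'g' from second => "cg"
Result: djchafbfcg

djchafbfcg


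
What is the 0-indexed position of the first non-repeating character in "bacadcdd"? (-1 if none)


Input: bacadcdd
Character frequencies:
  'a': 2
  'b': 1
  'c': 2
  'd': 3
Scanning left to right for freq == 1:
  Position 0 ('b'): unique! => answer = 0

0


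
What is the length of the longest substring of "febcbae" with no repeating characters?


Input: "febcbae"
Sliding window (track last position of each char):
  Position 0 ('f'): window [0,0] length 1 -- new best
  Position 1 ('e'): window [0,1] length 2 -- new best
  Position 2 ('b'): window [0,2] length 3 -- new best
  Position 3 ('c'): window [0,3] length 4 -- new best
  Position 4 ('b'): repeat (last at 2), move window start to 3
  Position 4 ('b'): window [3,4] length 2
  Position 5 ('a'): window [3,5] length 3
  Position 6 ('e'): window [3,6] length 4
Longest substring with no repeats: "febc" with length 4

4


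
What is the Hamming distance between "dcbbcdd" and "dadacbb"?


Comparing "dcbbcdd" and "dadacbb" position by position:
  Position 0: 'd' vs 'd' => same
  Position 1: 'c' vs 'a' => differ
  Position 2: 'b' vs 'd' => differ
  Position 3: 'b' vs 'a' => differ
  Position 4: 'c' vs 'c' => same
  Position 5: 'd' vs 'b' => differ
  Position 6: 'd' vs 'b' => differ
Total differences (Hamming distance): 5

5


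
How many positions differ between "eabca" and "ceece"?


Comparing "eabca" and "ceece" position by position:
  Position 0: 'e' vs 'c' => DIFFER
  Position 1: 'a' vs 'e' => DIFFER
  Position 2: 'b' vs 'e' => DIFFER
  Position 3: 'c' vs 'c' => same
  Position 4: 'a' vs 'e' => DIFFER
Positions that differ: 4

4


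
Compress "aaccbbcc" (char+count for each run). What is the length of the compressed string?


Input: aaccbbcc
Runs:
  'a' x 2 => "a2"
  'c' x 2 => "c2"
  'b' x 2 => "b2"
  'c' x 2 => "c2"
Compressed: "a2c2b2c2"
Compressed length: 8

8


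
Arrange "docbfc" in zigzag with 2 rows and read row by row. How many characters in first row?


Zigzag "docbfc" into 2 rows:
Placing characters:
  'd' => row 0
  'o' => row 1
  'c' => row 0
  'b' => row 1
  'f' => row 0
  'c' => row 1
Rows:
  Row 0: "dcf"
  Row 1: "obc"
First row length: 3

3


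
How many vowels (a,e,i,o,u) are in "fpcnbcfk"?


Input: fpcnbcfk
Checking each character:
  'f' at position 0: consonant
  'p' at position 1: consonant
  'c' at position 2: consonant
  'n' at position 3: consonant
  'b' at position 4: consonant
  'c' at position 5: consonant
  'f' at position 6: consonant
  'k' at position 7: consonant
Total vowels: 0

0


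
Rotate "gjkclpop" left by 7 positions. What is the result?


Input: "gjkclpop", rotate left by 7
First 7 characters: "gjkclpo"
Remaining characters: "p"
Concatenate remaining + first: "p" + "gjkclpo" = "pgjkclpo"

pgjkclpo


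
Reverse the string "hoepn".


Input: hoepn
Reading characters right to left:
  Position 4: 'n'
  Position 3: 'p'
  Position 2: 'e'
  Position 1: 'o'
  Position 0: 'h'
Reversed: npeoh

npeoh


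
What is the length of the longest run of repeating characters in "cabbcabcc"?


Input: "cabbcabcc"
Scanning for longest run:
  Position 1 ('a'): new char, reset run to 1
  Position 2 ('b'): new char, reset run to 1
  Position 3 ('b'): continues run of 'b', length=2
  Position 4 ('c'): new char, reset run to 1
  Position 5 ('a'): new char, reset run to 1
  Position 6 ('b'): new char, reset run to 1
  Position 7 ('c'): new char, reset run to 1
  Position 8 ('c'): continues run of 'c', length=2
Longest run: 'b' with length 2

2


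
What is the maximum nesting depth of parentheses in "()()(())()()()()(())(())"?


Input: "()()(())()()()()(())(())"
Tracking depth:
  Position 0 '(': depth becomes 1
  Position 1 ')': depth becomes 0
  Position 2 '(': depth becomes 1
  Position 3 ')': depth becomes 0
  Position 4 '(': depth becomes 1
  Position 5 '(': depth becomes 2
  Position 6 ')': depth becomes 1
  Position 7 ')': depth becomes 0
  Position 8 '(': depth becomes 1
  Position 9 ')': depth becomes 0
  Position 10 '(': depth becomes 1
  Position 11 ')': depth becomes 0
  Position 12 '(': depth becomes 1
  Position 13 ')': depth becomes 0
  Position 14 '(': depth becomes 1
  Position 15 ')': depth becomes 0
  Position 16 '(': depth becomes 1
  Position 17 '(': depth becomes 2
  Position 18 ')': depth becomes 1
  Position 19 ')': depth becomes 0
  Position 20 '(': depth becomes 1
  Position 21 '(': depth becomes 2
  Position 22 ')': depth becomes 1
  Position 23 ')': depth becomes 0
Maximum depth reached: 2

2


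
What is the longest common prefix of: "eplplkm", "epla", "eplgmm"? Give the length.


Words: eplplkm, epla, eplgmm
  Position 0: all 'e' => match
  Position 1: all 'p' => match
  Position 2: all 'l' => match
  Position 3: ('p', 'a', 'g') => mismatch, stop
LCP = "epl" (length 3)

3


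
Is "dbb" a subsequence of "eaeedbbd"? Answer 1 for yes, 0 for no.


Check if "dbb" is a subsequence of "eaeedbbd"
Greedy scan:
  Position 0 ('e'): no match needed
  Position 1 ('a'): no match needed
  Position 2 ('e'): no match needed
  Position 3 ('e'): no match needed
  Position 4 ('d'): matches sub[0] = 'd'
  Position 5 ('b'): matches sub[1] = 'b'
  Position 6 ('b'): matches sub[2] = 'b'
  Position 7 ('d'): no match needed
All 3 characters matched => is a subsequence

1


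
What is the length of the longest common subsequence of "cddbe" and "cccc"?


LCS of "cddbe" and "cccc"
DP table:
           c    c    c    c
      0    0    0    0    0
  c   0    1    1    1    1
  d   0    1    1    1    1
  d   0    1    1    1    1
  b   0    1    1    1    1
  e   0    1    1    1    1
LCS length = dp[5][4] = 1

1


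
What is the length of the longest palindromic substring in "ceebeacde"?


Input: "ceebeacde"
Checking substrings for palindromes:
  [2:5] "ebe" (len 3) => palindrome
  [1:3] "ee" (len 2) => palindrome
Longest palindromic substring: "ebe" with length 3

3


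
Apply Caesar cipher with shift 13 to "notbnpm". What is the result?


Caesar cipher: shift "notbnpm" by 13
  'n' (pos 13) + 13 = pos 0 = 'a'
  'o' (pos 14) + 13 = pos 1 = 'b'
  't' (pos 19) + 13 = pos 6 = 'g'
  'b' (pos 1) + 13 = pos 14 = 'o'
  'n' (pos 13) + 13 = pos 0 = 'a'
  'p' (pos 15) + 13 = pos 2 = 'c'
  'm' (pos 12) + 13 = pos 25 = 'z'
Result: abgoacz

abgoacz


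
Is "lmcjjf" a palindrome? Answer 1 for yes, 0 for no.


Input: lmcjjf
Reversed: fjjcml
  Compare pos 0 ('l') with pos 5 ('f'): MISMATCH
  Compare pos 1 ('m') with pos 4 ('j'): MISMATCH
  Compare pos 2 ('c') with pos 3 ('j'): MISMATCH
Result: not a palindrome

0


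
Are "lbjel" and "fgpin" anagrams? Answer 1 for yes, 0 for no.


Strings: "lbjel", "fgpin"
Sorted first:  bejll
Sorted second: fginp
Differ at position 0: 'b' vs 'f' => not anagrams

0


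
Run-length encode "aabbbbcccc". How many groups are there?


Input: aabbbbcccc
Scanning for consecutive runs:
  Group 1: 'a' x 2 (positions 0-1)
  Group 2: 'b' x 4 (positions 2-5)
  Group 3: 'c' x 4 (positions 6-9)
Total groups: 3

3


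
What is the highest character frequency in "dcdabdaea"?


Input: dcdabdaea
Character counts:
  'a': 3
  'b': 1
  'c': 1
  'd': 3
  'e': 1
Maximum frequency: 3

3


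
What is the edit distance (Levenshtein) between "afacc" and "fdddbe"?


Computing edit distance: "afacc" -> "fdddbe"
DP table:
           f    d    d    d    b    e
      0    1    2    3    4    5    6
  a   1    1    2    3    4    5    6
  f   2    1    2    3    4    5    6
  a   3    2    2    3    4    5    6
  c   4    3    3    3    4    5    6
  c   5    4    4    4    4    5    6
Edit distance = dp[5][6] = 6

6


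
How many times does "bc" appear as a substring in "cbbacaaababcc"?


Searching for "bc" in "cbbacaaababcc"
Scanning each position:
  Position 0: "cb" => no
  Position 1: "bb" => no
  Position 2: "ba" => no
  Position 3: "ac" => no
  Position 4: "ca" => no
  Position 5: "aa" => no
  Position 6: "aa" => no
  Position 7: "ab" => no
  Position 8: "ba" => no
  Position 9: "ab" => no
  Position 10: "bc" => MATCH
  Position 11: "cc" => no
Total occurrences: 1

1


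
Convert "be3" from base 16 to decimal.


Input: "be3" in base 16
Positional expansion:
  Digit 'b' (value 11) x 16^2 = 2816
  Digit 'e' (value 14) x 16^1 = 224
  Digit '3' (value 3) x 16^0 = 3
Sum = 3043

3043


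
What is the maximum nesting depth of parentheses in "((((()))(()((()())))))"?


Input: "((((()))(()((()())))))"
Tracking depth:
  Position 0 '(': depth becomes 1
  Position 1 '(': depth becomes 2
  Position 2 '(': depth becomes 3
  Position 3 '(': depth becomes 4
  Position 4 '(': depth becomes 5
  Position 5 ')': depth becomes 4
  Position 6 ')': depth becomes 3
  Position 7 ')': depth becomes 2
  Position 8 '(': depth becomes 3
  Position 9 '(': depth becomes 4
  Position 10 ')': depth becomes 3
  Position 11 '(': depth becomes 4
  Position 12 '(': depth becomes 5
  Position 13 '(': depth becomes 6
  Position 14 ')': depth becomes 5
  Position 15 '(': depth becomes 6
  Position 16 ')': depth becomes 5
  Position 17 ')': depth becomes 4
  Position 18 ')': depth becomes 3
  Position 19 ')': depth becomes 2
  Position 20 ')': depth becomes 1
  Position 21 ')': depth becomes 0
Maximum depth reached: 6

6


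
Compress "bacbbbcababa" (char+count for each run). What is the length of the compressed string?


Input: bacbbbcababa
Runs:
  'b' x 1 => "b1"
  'a' x 1 => "a1"
  'c' x 1 => "c1"
  'b' x 3 => "b3"
  'c' x 1 => "c1"
  'a' x 1 => "a1"
  'b' x 1 => "b1"
  'a' x 1 => "a1"
  'b' x 1 => "b1"
  'a' x 1 => "a1"
Compressed: "b1a1c1b3c1a1b1a1b1a1"
Compressed length: 20

20


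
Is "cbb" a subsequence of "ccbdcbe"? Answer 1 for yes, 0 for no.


Check if "cbb" is a subsequence of "ccbdcbe"
Greedy scan:
  Position 0 ('c'): matches sub[0] = 'c'
  Position 1 ('c'): no match needed
  Position 2 ('b'): matches sub[1] = 'b'
  Position 3 ('d'): no match needed
  Position 4 ('c'): no match needed
  Position 5 ('b'): matches sub[2] = 'b'
  Position 6 ('e'): no match needed
All 3 characters matched => is a subsequence

1


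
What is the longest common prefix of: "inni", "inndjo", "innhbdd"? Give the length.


Words: inni, inndjo, innhbdd
  Position 0: all 'i' => match
  Position 1: all 'n' => match
  Position 2: all 'n' => match
  Position 3: ('i', 'd', 'h') => mismatch, stop
LCP = "inn" (length 3)

3


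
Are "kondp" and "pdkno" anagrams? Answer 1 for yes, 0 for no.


Strings: "kondp", "pdkno"
Sorted first:  dknop
Sorted second: dknop
Sorted forms match => anagrams

1


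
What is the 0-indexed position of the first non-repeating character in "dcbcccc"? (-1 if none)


Input: dcbcccc
Character frequencies:
  'b': 1
  'c': 5
  'd': 1
Scanning left to right for freq == 1:
  Position 0 ('d'): unique! => answer = 0

0


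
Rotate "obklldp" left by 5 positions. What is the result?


Input: "obklldp", rotate left by 5
First 5 characters: "obkll"
Remaining characters: "dp"
Concatenate remaining + first: "dp" + "obkll" = "dpobkll"

dpobkll


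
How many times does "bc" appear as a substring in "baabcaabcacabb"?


Searching for "bc" in "baabcaabcacabb"
Scanning each position:
  Position 0: "ba" => no
  Position 1: "aa" => no
  Position 2: "ab" => no
  Position 3: "bc" => MATCH
  Position 4: "ca" => no
  Position 5: "aa" => no
  Position 6: "ab" => no
  Position 7: "bc" => MATCH
  Position 8: "ca" => no
  Position 9: "ac" => no
  Position 10: "ca" => no
  Position 11: "ab" => no
  Position 12: "bb" => no
Total occurrences: 2

2


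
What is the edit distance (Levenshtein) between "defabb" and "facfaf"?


Computing edit distance: "defabb" -> "facfaf"
DP table:
           f    a    c    f    a    f
      0    1    2    3    4    5    6
  d   1    1    2    3    4    5    6
  e   2    2    2    3    4    5    6
  f   3    2    3    3    3    4    5
  a   4    3    2    3    4    3    4
  b   5    4    3    3    4    4    4
  b   6    5    4    4    4    5    5
Edit distance = dp[6][6] = 5

5


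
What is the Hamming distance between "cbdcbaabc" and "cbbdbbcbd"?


Comparing "cbdcbaabc" and "cbbdbbcbd" position by position:
  Position 0: 'c' vs 'c' => same
  Position 1: 'b' vs 'b' => same
  Position 2: 'd' vs 'b' => differ
  Position 3: 'c' vs 'd' => differ
  Position 4: 'b' vs 'b' => same
  Position 5: 'a' vs 'b' => differ
  Position 6: 'a' vs 'c' => differ
  Position 7: 'b' vs 'b' => same
  Position 8: 'c' vs 'd' => differ
Total differences (Hamming distance): 5

5


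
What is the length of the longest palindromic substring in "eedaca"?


Input: "eedaca"
Checking substrings for palindromes:
  [3:6] "aca" (len 3) => palindrome
  [0:2] "ee" (len 2) => palindrome
Longest palindromic substring: "aca" with length 3

3


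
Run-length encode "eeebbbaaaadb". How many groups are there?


Input: eeebbbaaaadb
Scanning for consecutive runs:
  Group 1: 'e' x 3 (positions 0-2)
  Group 2: 'b' x 3 (positions 3-5)
  Group 3: 'a' x 4 (positions 6-9)
  Group 4: 'd' x 1 (positions 10-10)
  Group 5: 'b' x 1 (positions 11-11)
Total groups: 5

5


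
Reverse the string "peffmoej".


Input: peffmoej
Reading characters right to left:
  Position 7: 'j'
  Position 6: 'e'
  Position 5: 'o'
  Position 4: 'm'
  Position 3: 'f'
  Position 2: 'f'
  Position 1: 'e'
  Position 0: 'p'
Reversed: jeomffep

jeomffep


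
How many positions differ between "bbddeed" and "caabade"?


Comparing "bbddeed" and "caabade" position by position:
  Position 0: 'b' vs 'c' => DIFFER
  Position 1: 'b' vs 'a' => DIFFER
  Position 2: 'd' vs 'a' => DIFFER
  Position 3: 'd' vs 'b' => DIFFER
  Position 4: 'e' vs 'a' => DIFFER
  Position 5: 'e' vs 'd' => DIFFER
  Position 6: 'd' vs 'e' => DIFFER
Positions that differ: 7

7


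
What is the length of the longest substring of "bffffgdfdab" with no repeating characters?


Input: "bffffgdfdab"
Sliding window (track last position of each char):
  Position 0 ('b'): window [0,0] length 1 -- new best
  Position 1 ('f'): window [0,1] length 2 -- new best
  Position 2 ('f'): repeat (last at 1), move window start to 2
  Position 2 ('f'): window [2,2] length 1
  Position 3 ('f'): repeat (last at 2), move window start to 3
  Position 3 ('f'): window [3,3] length 1
  Position 4 ('f'): repeat (last at 3), move window start to 4
  Position 4 ('f'): window [4,4] length 1
  Position 5 ('g'): window [4,5] length 2
  Position 6 ('d'): window [4,6] length 3 -- new best
  Position 7 ('f'): repeat (last at 4), move window start to 5
  Position 7 ('f'): window [5,7] length 3
  Position 8 ('d'): repeat (last at 6), move window start to 7
  Position 8 ('d'): window [7,8] length 2
  Position 9 ('a'): window [7,9] length 3
  Position 10 ('b'): window [7,10] length 4 -- new best
Longest substring with no repeats: "fdab" with length 4

4


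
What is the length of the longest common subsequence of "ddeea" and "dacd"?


LCS of "ddeea" and "dacd"
DP table:
           d    a    c    d
      0    0    0    0    0
  d   0    1    1    1    1
  d   0    1    1    1    2
  e   0    1    1    1    2
  e   0    1    1    1    2
  a   0    1    2    2    2
LCS length = dp[5][4] = 2

2


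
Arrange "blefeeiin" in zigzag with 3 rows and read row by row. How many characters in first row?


Zigzag "blefeeiin" into 3 rows:
Placing characters:
  'b' => row 0
  'l' => row 1
  'e' => row 2
  'f' => row 1
  'e' => row 0
  'e' => row 1
  'i' => row 2
  'i' => row 1
  'n' => row 0
Rows:
  Row 0: "ben"
  Row 1: "lfei"
  Row 2: "ei"
First row length: 3

3


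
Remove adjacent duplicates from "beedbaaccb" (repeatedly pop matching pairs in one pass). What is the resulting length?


Input: beedbaaccb
Stack-based adjacent duplicate removal:
  Read 'b': push. Stack: b
  Read 'e': push. Stack: be
  Read 'e': matches stack top 'e' => pop. Stack: b
  Read 'd': push. Stack: bd
  Read 'b': push. Stack: bdb
  Read 'a': push. Stack: bdba
  Read 'a': matches stack top 'a' => pop. Stack: bdb
  Read 'c': push. Stack: bdbc
  Read 'c': matches stack top 'c' => pop. Stack: bdb
  Read 'b': matches stack top 'b' => pop. Stack: bd
Final stack: "bd" (length 2)

2


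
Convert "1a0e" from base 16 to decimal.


Input: "1a0e" in base 16
Positional expansion:
  Digit '1' (value 1) x 16^3 = 4096
  Digit 'a' (value 10) x 16^2 = 2560
  Digit '0' (value 0) x 16^1 = 0
  Digit 'e' (value 14) x 16^0 = 14
Sum = 6670

6670


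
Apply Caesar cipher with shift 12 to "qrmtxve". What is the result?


Caesar cipher: shift "qrmtxve" by 12
  'q' (pos 16) + 12 = pos 2 = 'c'
  'r' (pos 17) + 12 = pos 3 = 'd'
  'm' (pos 12) + 12 = pos 24 = 'y'
  't' (pos 19) + 12 = pos 5 = 'f'
  'x' (pos 23) + 12 = pos 9 = 'j'
  'v' (pos 21) + 12 = pos 7 = 'h'
  'e' (pos 4) + 12 = pos 16 = 'q'
Result: cdyfjhq

cdyfjhq


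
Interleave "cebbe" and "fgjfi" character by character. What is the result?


Interleaving "cebbe" and "fgjfi":
  Position 0: 'c' from first, 'f' from second => "cf"
  Position 1: 'e' from first, 'g' from second => "eg"
  Position 2: 'b' from first, 'j' from second => "bj"
  Position 3: 'b' from first, 'f' from second => "bf"
  Position 4: 'e' from first, 'i' from second => "ei"
Result: cfegbjbfei

cfegbjbfei


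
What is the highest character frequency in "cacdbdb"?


Input: cacdbdb
Character counts:
  'a': 1
  'b': 2
  'c': 2
  'd': 2
Maximum frequency: 2

2


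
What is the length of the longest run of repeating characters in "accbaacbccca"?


Input: "accbaacbccca"
Scanning for longest run:
  Position 1 ('c'): new char, reset run to 1
  Position 2 ('c'): continues run of 'c', length=2
  Position 3 ('b'): new char, reset run to 1
  Position 4 ('a'): new char, reset run to 1
  Position 5 ('a'): continues run of 'a', length=2
  Position 6 ('c'): new char, reset run to 1
  Position 7 ('b'): new char, reset run to 1
  Position 8 ('c'): new char, reset run to 1
  Position 9 ('c'): continues run of 'c', length=2
  Position 10 ('c'): continues run of 'c', length=3
  Position 11 ('a'): new char, reset run to 1
Longest run: 'c' with length 3

3


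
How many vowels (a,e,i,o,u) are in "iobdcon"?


Input: iobdcon
Checking each character:
  'i' at position 0: vowel (running total: 1)
  'o' at position 1: vowel (running total: 2)
  'b' at position 2: consonant
  'd' at position 3: consonant
  'c' at position 4: consonant
  'o' at position 5: vowel (running total: 3)
  'n' at position 6: consonant
Total vowels: 3

3


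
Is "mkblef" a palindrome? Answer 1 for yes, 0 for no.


Input: mkblef
Reversed: felbkm
  Compare pos 0 ('m') with pos 5 ('f'): MISMATCH
  Compare pos 1 ('k') with pos 4 ('e'): MISMATCH
  Compare pos 2 ('b') with pos 3 ('l'): MISMATCH
Result: not a palindrome

0


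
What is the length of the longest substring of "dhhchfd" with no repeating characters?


Input: "dhhchfd"
Sliding window (track last position of each char):
  Position 0 ('d'): window [0,0] length 1 -- new best
  Position 1 ('h'): window [0,1] length 2 -- new best
  Position 2 ('h'): repeat (last at 1), move window start to 2
  Position 2 ('h'): window [2,2] length 1
  Position 3 ('c'): window [2,3] length 2
  Position 4 ('h'): repeat (last at 2), move window start to 3
  Position 4 ('h'): window [3,4] length 2
  Position 5 ('f'): window [3,5] length 3 -- new best
  Position 6 ('d'): window [3,6] length 4 -- new best
Longest substring with no repeats: "chfd" with length 4

4


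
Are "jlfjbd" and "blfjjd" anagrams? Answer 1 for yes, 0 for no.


Strings: "jlfjbd", "blfjjd"
Sorted first:  bdfjjl
Sorted second: bdfjjl
Sorted forms match => anagrams

1


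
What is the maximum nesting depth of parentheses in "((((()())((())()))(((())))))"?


Input: "((((()())((())()))(((())))))"
Tracking depth:
  Position 0 '(': depth becomes 1
  Position 1 '(': depth becomes 2
  Position 2 '(': depth becomes 3
  Position 3 '(': depth becomes 4
  Position 4 '(': depth becomes 5
  Position 5 ')': depth becomes 4
  Position 6 '(': depth becomes 5
  Position 7 ')': depth becomes 4
  Position 8 ')': depth becomes 3
  Position 9 '(': depth becomes 4
  Position 10 '(': depth becomes 5
  Position 11 '(': depth becomes 6
  Position 12 ')': depth becomes 5
  Position 13 ')': depth becomes 4
  Position 14 '(': depth becomes 5
  Position 15 ')': depth becomes 4
  Position 16 ')': depth becomes 3
  Position 17 ')': depth becomes 2
  Position 18 '(': depth becomes 3
  Position 19 '(': depth becomes 4
  Position 20 '(': depth becomes 5
  Position 21 '(': depth becomes 6
  Position 22 ')': depth becomes 5
  Position 23 ')': depth becomes 4
  Position 24 ')': depth becomes 3
  Position 25 ')': depth becomes 2
  Position 26 ')': depth becomes 1
  Position 27 ')': depth becomes 0
Maximum depth reached: 6

6


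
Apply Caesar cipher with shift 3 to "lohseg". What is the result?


Caesar cipher: shift "lohseg" by 3
  'l' (pos 11) + 3 = pos 14 = 'o'
  'o' (pos 14) + 3 = pos 17 = 'r'
  'h' (pos 7) + 3 = pos 10 = 'k'
  's' (pos 18) + 3 = pos 21 = 'v'
  'e' (pos 4) + 3 = pos 7 = 'h'
  'g' (pos 6) + 3 = pos 9 = 'j'
Result: orkvhj

orkvhj


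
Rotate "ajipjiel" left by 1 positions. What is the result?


Input: "ajipjiel", rotate left by 1
First 1 characters: "a"
Remaining characters: "jipjiel"
Concatenate remaining + first: "jipjiel" + "a" = "jipjiela"

jipjiela


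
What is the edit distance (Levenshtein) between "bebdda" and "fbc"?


Computing edit distance: "bebdda" -> "fbc"
DP table:
           f    b    c
      0    1    2    3
  b   1    1    1    2
  e   2    2    2    2
  b   3    3    2    3
  d   4    4    3    3
  d   5    5    4    4
  a   6    6    5    5
Edit distance = dp[6][3] = 5

5
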